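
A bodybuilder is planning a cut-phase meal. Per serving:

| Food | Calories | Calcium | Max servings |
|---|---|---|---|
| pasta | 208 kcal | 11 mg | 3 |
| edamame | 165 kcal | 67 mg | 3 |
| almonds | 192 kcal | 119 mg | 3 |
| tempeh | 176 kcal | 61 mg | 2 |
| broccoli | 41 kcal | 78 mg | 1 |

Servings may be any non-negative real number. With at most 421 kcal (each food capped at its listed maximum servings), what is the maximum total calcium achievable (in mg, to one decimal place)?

313.5 mg

Calcium per kcal: broccoli 1.902, almonds 0.6198, edamame 0.4061, tempeh 0.3466, pasta 0.05288.
Take 1 serving of broccoli: uses 41 kcal, +78.0 mg calcium (running total 78.0 mg).
Take 1.979 servings of almonds: uses 380 kcal, +235.5 mg calcium (running total 313.5 mg).
Filling greedily by calcium-per-kcal is optimal for one linear limit, giving 313.5 mg.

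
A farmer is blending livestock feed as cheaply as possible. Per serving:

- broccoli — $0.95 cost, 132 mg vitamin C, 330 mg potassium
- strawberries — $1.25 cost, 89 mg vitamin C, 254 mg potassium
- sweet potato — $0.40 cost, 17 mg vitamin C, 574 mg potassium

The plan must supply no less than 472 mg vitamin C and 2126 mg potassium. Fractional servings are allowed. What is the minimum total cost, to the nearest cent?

With two linear requirements the optimum uses one or two foods; enumerate the corners.
broccoli only: max(472/132, 2126/330) = 6.442 servings → $6.12.
strawberries only: max(472/89, 2126/254) = 8.37 servings → $10.46.
sweet potato only: max(472/17, 2126/574) = 27.76 servings → $11.11.
broccoli + strawberries: the both-tight solution has a negative serving — not a feasible corner.
broccoli + sweet potato with both tight: 3.347 servings and 1.78 servings → $3.89.
strawberries + sweet potato with both tight: 5.02 servings and 1.482 servings → $6.87.
So the least-cost plan costs $3.89.

$3.89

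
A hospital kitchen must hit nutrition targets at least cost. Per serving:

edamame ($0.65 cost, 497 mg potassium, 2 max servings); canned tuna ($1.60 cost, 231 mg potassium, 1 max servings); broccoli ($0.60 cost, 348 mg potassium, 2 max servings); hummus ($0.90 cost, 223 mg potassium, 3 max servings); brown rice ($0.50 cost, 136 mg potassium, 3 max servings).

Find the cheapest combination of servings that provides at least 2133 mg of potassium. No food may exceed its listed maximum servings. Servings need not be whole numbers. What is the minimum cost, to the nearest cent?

$4.14

Cost per mg of potassium: edamame $0.0013, broccoli $0.0017, brown rice $0.0037, hummus $0.0040, canned tuna $0.0069.
Take 2 servings of edamame: +994.0 mg potassium for $1.30 (total $1.30, still need 1139.0 mg).
Take 2 servings of broccoli: +696.0 mg potassium for $1.20 (total $2.50, still need 443.0 mg).
Take 3 servings of brown rice: +408.0 mg potassium for $1.50 (total $4.00, still need 35.0 mg).
Take 0.157 servings of hummus: +35.0 mg potassium for $0.14 (total $4.14, still need 0.0 mg).
Greedy by cheapest-per-mg is optimal for a single linear constraint, so the minimum cost is $4.14.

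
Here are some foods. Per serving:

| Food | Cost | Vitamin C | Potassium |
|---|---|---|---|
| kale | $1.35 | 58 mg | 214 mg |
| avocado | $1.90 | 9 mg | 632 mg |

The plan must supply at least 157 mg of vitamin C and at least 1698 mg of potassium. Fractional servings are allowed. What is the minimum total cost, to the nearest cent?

$6.81

An LP optimum is at a vertex; with two nutrient constraints at most two foods are used. Check each candidate.
kale only: max(157/58, 1698/214) = 7.935 servings → $10.71.
avocado only: max(157/9, 1698/632) = 17.44 servings → $33.14.
kale + avocado with both tight: 2.417 servings and 1.868 servings → $6.81.
So the least-cost plan costs $6.81.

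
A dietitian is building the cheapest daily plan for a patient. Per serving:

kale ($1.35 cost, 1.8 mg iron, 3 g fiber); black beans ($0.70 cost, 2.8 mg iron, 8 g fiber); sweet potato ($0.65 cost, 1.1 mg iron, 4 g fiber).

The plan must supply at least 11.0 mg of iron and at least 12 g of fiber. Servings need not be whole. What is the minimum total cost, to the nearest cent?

$2.75

kale only: max(11.0/1.8, 12/3) = 6.111 servings → $8.25.
black beans only: max(11.0/2.8, 12/8) = 3.929 servings → $2.75.
sweet potato only: max(11.0/1.1, 12/4) = 10 servings → $6.50.
kale + black beans: the both-tight solution has a negative serving — not a feasible corner.
kale + sweet potato with both targets exact would need a negative amount; discard.
black beans + sweet potato: the both-tight solution has a negative serving — not a feasible corner.
The minimum over all feasible corners is $2.75.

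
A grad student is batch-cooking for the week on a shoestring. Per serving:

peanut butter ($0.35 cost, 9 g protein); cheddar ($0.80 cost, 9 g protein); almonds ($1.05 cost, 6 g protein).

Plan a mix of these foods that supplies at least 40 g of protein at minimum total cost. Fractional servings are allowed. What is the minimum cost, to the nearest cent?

$1.56

Cost per g of protein: peanut butter $0.0389, cheddar $0.0889, almonds $0.1750.
With no serving limits, use only peanut butter: 40 g / 9 g = 4.444 servings × $0.35 = $1.56.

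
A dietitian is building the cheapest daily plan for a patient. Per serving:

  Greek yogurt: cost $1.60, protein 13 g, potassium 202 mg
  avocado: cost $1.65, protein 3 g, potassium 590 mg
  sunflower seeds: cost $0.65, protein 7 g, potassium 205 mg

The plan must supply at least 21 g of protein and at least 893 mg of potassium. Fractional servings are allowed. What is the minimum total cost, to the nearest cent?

Minimising a linear cost over {protein ≥ 21, potassium ≥ 893, servings ≥ 0} — the optimum is at a vertex, using one or two foods.
Greek yogurt only: max(21/13, 893/202) = 4.421 servings → $7.07.
avocado only: max(21/3, 893/590) = 7 servings → $11.55.
sunflower seeds only: max(21/7, 893/205) = 4.356 servings → $2.83.
Greek yogurt + avocado with both tight: 1.375 servings and 1.043 servings → $3.92.
Greek yogurt + sunflower seeds with both targets exact would need a negative amount; discard.
avocado + sunflower seeds with both tight: 0.5536 servings and 2.763 servings → $2.71.
Cheapest feasible corner: $2.71.

$2.71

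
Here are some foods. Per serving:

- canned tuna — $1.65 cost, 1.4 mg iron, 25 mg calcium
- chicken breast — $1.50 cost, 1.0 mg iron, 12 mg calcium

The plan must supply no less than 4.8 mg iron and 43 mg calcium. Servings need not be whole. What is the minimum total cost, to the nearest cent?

For a min-cost LP with two ≥-constraints, a basic feasible solution has at most two positive variables.
canned tuna only: max(4.8/1.4, 43/25) = 3.429 servings → $5.66.
chicken breast only: max(4.8/1.0, 43/12) = 4.8 servings → $7.20.
canned tuna + chicken breast: intersection lies outside the first quadrant.
The minimum over all feasible corners is $5.66.

$5.66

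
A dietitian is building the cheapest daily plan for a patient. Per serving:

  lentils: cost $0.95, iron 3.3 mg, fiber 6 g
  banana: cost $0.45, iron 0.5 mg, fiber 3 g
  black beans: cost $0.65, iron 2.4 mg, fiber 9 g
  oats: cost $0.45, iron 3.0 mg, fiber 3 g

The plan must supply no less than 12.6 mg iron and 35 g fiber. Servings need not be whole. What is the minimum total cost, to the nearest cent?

$2.87

At the optimum either one food covers both requirements or two foods hit both targets exactly; no other combination can be cheaper.
lentils only: max(12.6/3.3, 35/6) = 5.833 servings → $5.54.
banana only: max(12.6/0.5, 35/3) = 25.2 servings → $11.34.
black beans only: max(12.6/2.4, 35/9) = 5.25 servings → $3.41.
oats only: max(12.6/3.0, 35/3) = 11.67 servings → $5.25.
lentils + banana with both tight: 2.942 servings and 5.783 servings → $5.40.
lentils + black beans with both tight: 1.922 servings and 2.608 servings → $3.52.
lentils + oats with both targets exact would need a negative amount; discard.
banana + black beans: the both-tight solution has a negative serving — not a feasible corner.
banana + oats with both tight: 8.96 servings and 2.707 servings → $5.25.
black beans + oats with both tight: 3.394 servings and 1.485 servings → $2.87.
So the least-cost plan costs $2.87.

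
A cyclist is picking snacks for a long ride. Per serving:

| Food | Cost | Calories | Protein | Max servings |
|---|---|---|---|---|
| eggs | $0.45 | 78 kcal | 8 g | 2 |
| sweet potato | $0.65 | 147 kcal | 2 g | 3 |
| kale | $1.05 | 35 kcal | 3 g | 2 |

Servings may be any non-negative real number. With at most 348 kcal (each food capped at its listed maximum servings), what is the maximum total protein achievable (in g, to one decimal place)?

Protein per kcal: eggs 0.1026, kale 0.08571, sweet potato 0.01361.
Take 2 servings of eggs: uses 156 kcal, +16.0 g protein (running total 16.0 g).
Take 2 servings of kale: uses 70 kcal, +6.0 g protein (running total 22.0 g).
Take 0.8299 servings of sweet potato: uses 122 kcal, +1.7 g protein (running total 23.7 g).
Greedy by best ratio exhausts the calories allowance optimally: 23.7 g.

23.7 g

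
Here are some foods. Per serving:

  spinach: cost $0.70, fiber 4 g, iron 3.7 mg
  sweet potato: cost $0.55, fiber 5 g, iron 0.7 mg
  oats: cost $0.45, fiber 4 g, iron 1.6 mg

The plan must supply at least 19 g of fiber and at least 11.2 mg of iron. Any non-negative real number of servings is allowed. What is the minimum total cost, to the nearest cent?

A basic optimal solution has at most two foods positive. Try each food alone and each pair with both targets met exactly.
spinach only: max(19/4, 11.2/3.7) = 4.75 servings → $3.33.
sweet potato only: max(19/5, 11.2/0.7) = 16 servings → $8.80.
oats only: max(19/4, 11.2/1.6) = 7 servings → $3.15.
spinach + sweet potato with both tight: 2.72 servings and 1.624 servings → $2.80.
spinach + oats with both tight: 1.714 servings and 3.036 servings → $2.57.
sweet potato + oats: intersection lies outside the first quadrant.
So the least-cost plan costs $2.57.

$2.57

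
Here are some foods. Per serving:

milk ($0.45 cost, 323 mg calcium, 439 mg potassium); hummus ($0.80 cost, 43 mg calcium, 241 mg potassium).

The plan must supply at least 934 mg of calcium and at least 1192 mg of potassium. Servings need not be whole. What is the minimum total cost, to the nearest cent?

$1.30

An LP optimum is at a vertex; with two nutrient constraints at most two foods are used. Check each candidate.
milk only: max(934/323, 1192/439) = 2.892 servings → $1.30.
hummus only: max(934/43, 1192/241) = 21.72 servings → $17.38.
milk + hummus with both targets exact would need a negative amount; discard.
So the least-cost plan costs $1.30.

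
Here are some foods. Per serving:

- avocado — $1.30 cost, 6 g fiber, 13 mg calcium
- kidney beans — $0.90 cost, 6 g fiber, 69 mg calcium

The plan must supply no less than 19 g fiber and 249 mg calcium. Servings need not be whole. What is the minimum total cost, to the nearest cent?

avocado only: max(19/6, 249/13) = 19.15 servings → $24.90.
kidney beans only: max(19/6, 249/69) = 3.609 servings → $3.25.
avocado + kidney beans with both targets exact would need a negative amount; discard.
The minimum over all feasible corners is $3.25.

$3.25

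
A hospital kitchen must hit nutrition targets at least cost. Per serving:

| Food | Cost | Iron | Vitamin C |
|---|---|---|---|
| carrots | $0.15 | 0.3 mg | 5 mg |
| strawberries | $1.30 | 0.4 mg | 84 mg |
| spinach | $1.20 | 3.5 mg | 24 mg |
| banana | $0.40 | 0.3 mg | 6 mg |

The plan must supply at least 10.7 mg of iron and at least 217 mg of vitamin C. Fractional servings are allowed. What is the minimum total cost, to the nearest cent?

The cheapest plan sits at a corner of the feasible region — with two constraints it uses at most two foods.
carrots only: max(10.7/0.3, 217/5) = 43.4 servings → $6.51.
strawberries only: max(10.7/0.4, 217/84) = 26.75 servings → $34.77.
spinach only: max(10.7/3.5, 217/24) = 9.042 servings → $10.85.
banana only: max(10.7/0.3, 217/6) = 36.17 servings → $14.47.
carrots + strawberries with both tight: 35 servings and 0.5 servings → $5.90.
carrots + spinach: intersection lies outside the first quadrant.
carrots + banana: the both-tight solution has a negative serving — not a feasible corner.
strawberries + spinach with both tight: 1.768 servings and 2.855 servings → $5.72.
strawberries + banana with both tight: 0.03947 servings and 35.61 servings → $14.30.
spinach + banana: the both-tight solution has a negative serving — not a feasible corner.
So the least-cost plan costs $5.72.

$5.72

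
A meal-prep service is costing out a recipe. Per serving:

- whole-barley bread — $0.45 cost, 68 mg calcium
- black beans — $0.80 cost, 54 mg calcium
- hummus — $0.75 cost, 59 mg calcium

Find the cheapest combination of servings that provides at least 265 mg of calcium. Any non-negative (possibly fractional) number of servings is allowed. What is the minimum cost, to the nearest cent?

Cost per mg of calcium: whole-barley bread $0.0066, hummus $0.0127, black beans $0.0148.
With no serving limits, use only whole-barley bread: 265 mg / 68 mg = 3.897 servings × $0.45 = $1.75.

$1.75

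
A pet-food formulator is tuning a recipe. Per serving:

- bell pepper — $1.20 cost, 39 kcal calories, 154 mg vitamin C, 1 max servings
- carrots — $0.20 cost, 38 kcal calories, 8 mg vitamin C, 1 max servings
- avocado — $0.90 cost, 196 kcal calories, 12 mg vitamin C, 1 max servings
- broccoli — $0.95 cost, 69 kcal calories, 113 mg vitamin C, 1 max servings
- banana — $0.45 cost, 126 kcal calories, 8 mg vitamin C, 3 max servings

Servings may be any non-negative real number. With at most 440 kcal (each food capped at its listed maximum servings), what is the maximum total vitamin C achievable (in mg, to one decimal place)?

293.7 mg

Vitamin C per kcal: bell pepper 3.949, broccoli 1.638, carrots 0.2105, banana 0.06349, avocado 0.06122.
Take 1 serving of bell pepper: uses 39 kcal, +154.0 mg vitamin C (running total 154.0 mg).
Take 1 serving of broccoli: uses 69 kcal, +113.0 mg vitamin C (running total 267.0 mg).
Take 1 serving of carrots: uses 38 kcal, +8.0 mg vitamin C (running total 275.0 mg).
Take 2.333 servings of banana: uses 294 kcal, +18.7 mg vitamin C (running total 293.7 mg).
Greedy by best ratio exhausts the calories allowance optimally: 293.7 mg.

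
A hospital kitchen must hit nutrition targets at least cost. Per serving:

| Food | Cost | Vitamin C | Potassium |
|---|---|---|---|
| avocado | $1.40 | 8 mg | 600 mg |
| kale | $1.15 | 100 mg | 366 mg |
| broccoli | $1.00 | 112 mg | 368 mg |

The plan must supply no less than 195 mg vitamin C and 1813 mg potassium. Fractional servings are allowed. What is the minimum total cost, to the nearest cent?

$4.46

Two binding constraints pin down two serving amounts, so the optimal mix uses at most two foods. The candidates are each food alone (scaled to the tighter of vitamin C/potassium) and each pair with both constraints tight.
avocado only: max(195/8, 1813/600) = 24.38 servings → $34.12.
kale only: max(195/100, 1813/366) = 4.954 servings → $5.70.
broccoli only: max(195/112, 1813/368) = 4.927 servings → $4.93.
avocado + kale with both tight: 1.926 servings and 1.796 servings → $4.76.
avocado + broccoli with both tight: 2.043 servings and 1.595 servings → $4.46.
kale + broccoli with both targets exact would need a negative amount; discard.
The minimum over all feasible corners is $4.46.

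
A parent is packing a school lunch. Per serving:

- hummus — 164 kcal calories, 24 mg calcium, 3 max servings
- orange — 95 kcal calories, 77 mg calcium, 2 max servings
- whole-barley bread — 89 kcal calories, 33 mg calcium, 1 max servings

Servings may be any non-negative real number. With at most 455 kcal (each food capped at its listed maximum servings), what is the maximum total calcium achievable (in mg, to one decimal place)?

212.8 mg

Calcium per kcal: orange 0.8105, whole-barley bread 0.3708, hummus 0.1463.
Take 2 servings of orange: uses 190 kcal, +154.0 mg calcium (running total 154.0 mg).
Take 1 serving of whole-barley bread: uses 89 kcal, +33.0 mg calcium (running total 187.0 mg).
Take 1.073 servings of hummus: uses 176 kcal, +25.8 mg calcium (running total 212.8 mg).
Greedy by best ratio exhausts the calories allowance optimally: 212.8 mg.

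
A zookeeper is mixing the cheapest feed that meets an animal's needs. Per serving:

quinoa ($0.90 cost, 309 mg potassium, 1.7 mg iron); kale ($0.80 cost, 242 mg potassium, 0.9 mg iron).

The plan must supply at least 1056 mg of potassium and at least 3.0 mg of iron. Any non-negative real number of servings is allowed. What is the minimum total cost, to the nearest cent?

Compare the cost at each extreme point of the feasible region.
quinoa only: max(1056/309, 3.0/1.7) = 3.417 servings → $3.08.
kale only: max(1056/242, 3.0/0.9) = 4.364 servings → $3.49.
quinoa + kale: intersection lies outside the first quadrant.
The minimum over all feasible corners is $3.08.

$3.08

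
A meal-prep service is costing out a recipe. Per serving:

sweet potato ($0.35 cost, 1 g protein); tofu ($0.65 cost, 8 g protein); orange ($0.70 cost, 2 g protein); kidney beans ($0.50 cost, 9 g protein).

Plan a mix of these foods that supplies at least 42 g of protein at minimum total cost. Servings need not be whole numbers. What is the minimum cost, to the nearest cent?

$2.33

Cost per g of protein: kidney beans $0.0556, tofu $0.0813, sweet potato $0.3500, orange $0.3500.
With no serving limits, use only kidney beans: 42 g / 9 g = 4.667 servings × $0.50 = $2.33.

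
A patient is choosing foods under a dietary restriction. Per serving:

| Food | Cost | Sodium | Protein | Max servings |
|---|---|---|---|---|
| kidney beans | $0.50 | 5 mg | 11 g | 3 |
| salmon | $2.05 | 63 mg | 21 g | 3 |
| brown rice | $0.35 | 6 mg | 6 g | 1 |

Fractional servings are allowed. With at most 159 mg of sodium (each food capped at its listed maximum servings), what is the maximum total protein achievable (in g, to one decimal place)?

Protein per mg sodium: kidney beans 2.2, brown rice 1, salmon 0.3333.
Take 3 servings of kidney beans: uses 15 mg sodium, +33.0 g protein (running total 33.0 g).
Take 1 serving of brown rice: uses 6 mg sodium, +6.0 g protein (running total 39.0 g).
Take 2.19 servings of salmon: uses 138 mg sodium, +46.0 g protein (running total 85.0 g).
Filling greedily by protein-per-mg sodium is optimal for one linear limit, giving 85.0 g.

85.0 g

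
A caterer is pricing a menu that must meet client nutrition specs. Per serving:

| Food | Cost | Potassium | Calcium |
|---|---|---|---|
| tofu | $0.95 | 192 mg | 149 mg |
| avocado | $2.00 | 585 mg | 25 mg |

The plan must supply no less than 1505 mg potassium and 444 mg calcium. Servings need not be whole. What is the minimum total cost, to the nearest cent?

Two binding constraints pin down two serving amounts, so the optimal mix uses at most two foods. The candidates are each food alone (scaled to the tighter of potassium/calcium) and each pair with both constraints tight.
tofu only: max(1505/192, 444/149) = 7.839 servings → $7.45.
avocado only: max(1505/585, 444/25) = 17.76 servings → $35.52.
tofu + avocado with both tight: 2.697 servings and 1.688 servings → $5.94.
The minimum over all feasible corners is $5.94.

$5.94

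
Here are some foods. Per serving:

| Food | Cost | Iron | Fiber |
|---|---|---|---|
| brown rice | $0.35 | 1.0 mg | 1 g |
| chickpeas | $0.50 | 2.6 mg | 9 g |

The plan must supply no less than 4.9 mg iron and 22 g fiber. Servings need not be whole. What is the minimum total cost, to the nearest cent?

$1.22

Two binding constraints pin down two serving amounts, so the optimal mix uses at most two foods. The candidates are each food alone (scaled to the tighter of iron/fiber) and each pair with both constraints tight.
brown rice only: max(4.9/1.0, 22/1) = 22 servings → $7.70.
chickpeas only: max(4.9/2.6, 22/9) = 2.444 servings → $1.22.
brown rice + chickpeas: the both-tight solution has a negative serving — not a feasible corner.
Cheapest feasible corner: $1.22.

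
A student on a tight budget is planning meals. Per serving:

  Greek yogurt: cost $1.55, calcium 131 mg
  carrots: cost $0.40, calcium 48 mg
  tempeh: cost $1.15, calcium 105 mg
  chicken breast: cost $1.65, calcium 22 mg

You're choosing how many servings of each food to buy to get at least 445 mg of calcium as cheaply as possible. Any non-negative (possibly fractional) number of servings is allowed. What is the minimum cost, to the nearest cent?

Cost per mg of calcium: carrots $0.0083, tempeh $0.0110, Greek yogurt $0.0118, chicken breast $0.0750.
With no serving limits, use only carrots: 445 mg / 48 mg = 9.271 servings × $0.40 = $3.71.

$3.71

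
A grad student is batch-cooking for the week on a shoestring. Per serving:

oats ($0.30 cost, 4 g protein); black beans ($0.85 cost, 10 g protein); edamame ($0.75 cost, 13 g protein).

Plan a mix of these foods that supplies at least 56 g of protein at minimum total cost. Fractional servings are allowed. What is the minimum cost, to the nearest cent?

$3.23

Cost per g of protein: edamame $0.0577, oats $0.0750, black beans $0.0850.
With no serving limits, use only edamame: 56 g / 13 g = 4.308 servings × $0.75 = $3.23.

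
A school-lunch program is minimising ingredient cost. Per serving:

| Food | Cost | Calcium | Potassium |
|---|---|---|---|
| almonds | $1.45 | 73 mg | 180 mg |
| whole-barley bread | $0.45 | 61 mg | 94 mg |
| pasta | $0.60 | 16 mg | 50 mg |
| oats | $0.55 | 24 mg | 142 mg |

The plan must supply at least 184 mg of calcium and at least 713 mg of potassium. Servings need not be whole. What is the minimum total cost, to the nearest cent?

Two binding constraints pin down two serving amounts, so the optimal mix uses at most two foods. The candidates are each food alone (scaled to the tighter of calcium/potassium) and each pair with both constraints tight.
almonds only: max(184/73, 713/180) = 3.961 servings → $5.74.
whole-barley bread only: max(184/61, 713/94) = 7.585 servings → $3.41.
pasta only: max(184/16, 713/50) = 14.26 servings → $8.56.
oats only: max(184/24, 713/142) = 7.667 servings → $4.22.
almonds + whole-barley bread with both targets exact would need a negative amount; discard.
almonds + pasta with both targets exact would need a negative amount; discard.
almonds + oats with both tight: 1.491 servings and 3.131 servings → $3.88.
whole-barley bread + pasta with both targets exact would need a negative amount; discard.
whole-barley bread + oats with both tight: 1.407 servings and 4.089 servings → $2.88.
pasta + oats with both tight: 8.41 servings and 2.06 servings → $6.18.
Cheapest feasible corner: $2.88.

$2.88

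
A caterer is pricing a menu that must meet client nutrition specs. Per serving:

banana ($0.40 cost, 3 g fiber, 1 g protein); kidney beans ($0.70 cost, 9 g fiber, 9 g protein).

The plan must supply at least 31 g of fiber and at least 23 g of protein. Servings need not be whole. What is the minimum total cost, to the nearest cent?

$2.41

Check every corner: each single food scaled to meet both minima, and each pair solved so both constraints bind.
banana only: max(31/3, 23/1) = 23 servings → $9.20.
kidney beans only: max(31/9, 23/9) = 3.444 servings → $2.41.
banana + kidney beans with both tight: 4 servings and 2.111 servings → $3.08.
The minimum over all feasible corners is $2.41.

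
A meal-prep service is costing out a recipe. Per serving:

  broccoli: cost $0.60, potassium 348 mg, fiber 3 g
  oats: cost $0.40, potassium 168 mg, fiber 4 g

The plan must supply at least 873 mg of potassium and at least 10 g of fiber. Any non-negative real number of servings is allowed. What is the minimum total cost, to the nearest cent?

Check every corner: each single food scaled to meet both minima, and each pair solved so both constraints bind.
broccoli only: max(873/348, 10/3) = 3.333 servings → $2.00.
oats only: max(873/168, 10/4) = 5.196 servings → $2.08.
broccoli + oats with both tight: 2.041 servings and 0.9696 servings → $1.61.
Cheapest feasible corner: $1.61.

$1.61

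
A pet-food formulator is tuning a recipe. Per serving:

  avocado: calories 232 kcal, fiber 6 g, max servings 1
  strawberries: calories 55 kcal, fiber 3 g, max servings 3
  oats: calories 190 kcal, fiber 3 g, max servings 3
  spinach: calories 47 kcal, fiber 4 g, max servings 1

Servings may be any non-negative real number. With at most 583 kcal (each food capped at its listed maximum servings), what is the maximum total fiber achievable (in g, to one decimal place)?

21.2 g

Fiber per kcal: spinach 0.08511, strawberries 0.05455, avocado 0.02586, oats 0.01579.
Take 1 serving of spinach: uses 47 kcal, +4.0 g fiber (running total 4.0 g).
Take 3 servings of strawberries: uses 165 kcal, +9.0 g fiber (running total 13.0 g).
Take 1 serving of avocado: uses 232 kcal, +6.0 g fiber (running total 19.0 g).
Take 0.7316 servings of oats: uses 139 kcal, +2.2 g fiber (running total 21.2 g).
Greedy by best ratio exhausts the calories allowance optimally: 21.2 g.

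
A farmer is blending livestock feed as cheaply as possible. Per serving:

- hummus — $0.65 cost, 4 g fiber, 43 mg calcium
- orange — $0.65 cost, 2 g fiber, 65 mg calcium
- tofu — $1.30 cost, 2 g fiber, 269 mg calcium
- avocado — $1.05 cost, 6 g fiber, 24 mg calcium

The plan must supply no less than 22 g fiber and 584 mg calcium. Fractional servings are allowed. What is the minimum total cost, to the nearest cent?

A basic optimal solution has at most two foods positive. Try each food alone and each pair with both targets met exactly.
hummus only: max(22/4, 584/43) = 13.58 servings → $8.83.
orange only: max(22/2, 584/65) = 11 servings → $7.15.
tofu only: max(22/2, 584/269) = 11 servings → $14.30.
avocado only: max(22/6, 584/24) = 24.33 servings → $25.55.
hummus + orange with both tight: 1.506 servings and 7.989 servings → $6.17.
hummus + tofu with both tight: 4.798 servings and 1.404 servings → $4.94.
hummus + avocado: intersection lies outside the first quadrant.
orange + tofu: intersection lies outside the first quadrant.
orange + avocado with both tight: 8.702 servings and 0.7661 servings → $6.46.
tofu + avocado with both tight: 1.9 servings and 3.033 servings → $5.66.
The minimum over all feasible corners is $4.94.

$4.94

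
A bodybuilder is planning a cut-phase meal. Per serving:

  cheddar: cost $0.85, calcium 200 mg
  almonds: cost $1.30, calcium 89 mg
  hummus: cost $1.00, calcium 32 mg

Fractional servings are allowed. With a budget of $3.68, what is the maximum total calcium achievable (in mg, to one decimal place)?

865.9 mg

Calcium per dollar: cheddar 235.3, almonds 68.46, hummus 32.
With no serving limits, spend the whole cost allowance on cheddar: $3.68 / $0.85 × 200 mg = 865.9 mg.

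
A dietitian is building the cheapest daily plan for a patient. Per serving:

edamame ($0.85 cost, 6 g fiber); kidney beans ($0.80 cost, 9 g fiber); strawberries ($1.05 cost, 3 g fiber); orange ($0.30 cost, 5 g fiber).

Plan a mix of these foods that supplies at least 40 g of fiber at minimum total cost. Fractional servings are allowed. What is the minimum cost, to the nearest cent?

Cost per g of fiber: orange $0.0600, kidney beans $0.0889, edamame $0.1417, strawberries $0.3500.
With no serving limits, use only orange: 40 g / 5 g = 8 servings × $0.30 = $2.40.

$2.40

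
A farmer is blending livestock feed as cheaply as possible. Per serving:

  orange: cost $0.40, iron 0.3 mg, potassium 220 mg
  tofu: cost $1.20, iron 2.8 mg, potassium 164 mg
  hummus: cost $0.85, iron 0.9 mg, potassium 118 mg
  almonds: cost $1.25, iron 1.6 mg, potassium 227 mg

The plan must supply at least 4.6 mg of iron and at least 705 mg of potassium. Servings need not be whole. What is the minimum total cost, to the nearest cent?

With two linear requirements the optimum uses one or two foods; enumerate the corners.
orange only: max(4.6/0.3, 705/220) = 15.33 servings → $6.13.
tofu only: max(4.6/2.8, 705/164) = 4.299 servings → $5.16.
hummus only: max(4.6/0.9, 705/118) = 5.975 servings → $5.08.
almonds only: max(4.6/1.6, 705/227) = 3.106 servings → $3.88.
orange + tofu with both tight: 2.152 servings and 1.412 servings → $2.56.
orange + hummus with both tight: 0.564 servings and 4.923 servings → $4.41.
orange + almonds with both tight: 0.2952 servings and 2.82 servings → $3.64.
tofu + hummus: intersection lies outside the first quadrant.
tofu + almonds: the both-tight solution has a negative serving — not a feasible corner.
hummus + almonds: the both-tight solution has a negative serving — not a feasible corner.
Cheapest feasible corner: $2.56.

$2.56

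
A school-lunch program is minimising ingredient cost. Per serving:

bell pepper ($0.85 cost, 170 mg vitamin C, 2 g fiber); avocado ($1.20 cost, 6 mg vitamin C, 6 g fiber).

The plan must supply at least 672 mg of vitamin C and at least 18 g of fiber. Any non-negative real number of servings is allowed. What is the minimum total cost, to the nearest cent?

Minimising a linear cost over {vitamin C ≥ 672, fiber ≥ 18, servings ≥ 0} — the optimum is at a vertex, using one or two foods.
bell pepper only: max(672/170, 18/2) = 9 servings → $7.65.
avocado only: max(672/6, 18/6) = 112 servings → $134.40.
bell pepper + avocado with both tight: 3.893 servings and 1.702 servings → $5.35.
The minimum over all feasible corners is $5.35.

$5.35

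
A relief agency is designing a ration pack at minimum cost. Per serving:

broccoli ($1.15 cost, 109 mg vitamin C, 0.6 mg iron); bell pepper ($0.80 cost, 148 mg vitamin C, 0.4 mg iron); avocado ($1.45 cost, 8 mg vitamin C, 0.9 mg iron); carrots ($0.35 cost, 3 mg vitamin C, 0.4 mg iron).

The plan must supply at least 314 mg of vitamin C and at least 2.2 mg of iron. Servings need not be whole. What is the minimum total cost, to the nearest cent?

A basic optimal solution has at most two foods positive. Try each food alone and each pair with both targets met exactly.
broccoli only: max(314/109, 2.2/0.6) = 3.667 servings → $4.22.
bell pepper only: max(314/148, 2.2/0.4) = 5.5 servings → $4.40.
avocado only: max(314/8, 2.2/0.9) = 39.25 servings → $56.91.
carrots only: max(314/3, 2.2/0.4) = 104.7 servings → $36.63.
broccoli + bell pepper with both targets exact would need a negative amount; discard.
broccoli + avocado with both tight: 2.84 servings and 0.5509 servings → $4.07.
broccoli + carrots with both tight: 2.847 servings and 1.23 servings → $3.70.
bell pepper + avocado with both tight: 2.038 servings and 1.538 servings → $3.86.
bell pepper + carrots with both tight: 2.052 servings and 3.448 servings → $2.85.
avocado + carrots: intersection lies outside the first quadrant.
The minimum over all feasible corners is $2.85.

$2.85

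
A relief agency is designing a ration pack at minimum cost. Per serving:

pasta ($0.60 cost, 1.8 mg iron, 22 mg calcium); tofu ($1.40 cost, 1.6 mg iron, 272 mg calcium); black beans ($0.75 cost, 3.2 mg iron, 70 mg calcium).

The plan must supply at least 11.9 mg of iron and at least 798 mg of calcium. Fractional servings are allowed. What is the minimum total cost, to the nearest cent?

An LP optimum is at a vertex; with two nutrient constraints at most two foods are used. Check each candidate.
pasta only: max(11.9/1.8, 798/22) = 36.27 servings → $21.76.
tofu only: max(11.9/1.6, 798/272) = 7.438 servings → $10.41.
black beans only: max(11.9/3.2, 798/70) = 11.4 servings → $8.55.
pasta + tofu with both tight: 4.313 servings and 2.585 servings → $6.21.
pasta + black beans with both targets exact would need a negative amount; discard.
tofu + black beans with both tight: 2.269 servings and 2.584 servings → $5.11.
So the least-cost plan costs $5.11.

$5.11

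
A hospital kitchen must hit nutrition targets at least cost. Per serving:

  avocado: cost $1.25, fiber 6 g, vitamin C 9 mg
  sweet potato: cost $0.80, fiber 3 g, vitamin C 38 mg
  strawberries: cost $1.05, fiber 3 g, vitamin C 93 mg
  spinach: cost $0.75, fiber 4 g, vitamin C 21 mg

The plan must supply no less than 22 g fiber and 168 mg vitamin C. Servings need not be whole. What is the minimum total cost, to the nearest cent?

Two binding constraints pin down two serving amounts, so the optimal mix uses at most two foods. The candidates are each food alone (scaled to the tighter of fiber/vitamin C) and each pair with both constraints tight.
avocado only: max(22/6, 168/9) = 18.67 servings → $23.33.
sweet potato only: max(22/3, 168/38) = 7.333 servings → $5.87.
strawberries only: max(22/3, 168/93) = 7.333 servings → $7.70.
spinach only: max(22/4, 168/21) = 8 servings → $6.00.
avocado + sweet potato with both tight: 1.652 servings and 4.03 servings → $5.29.
avocado + strawberries with both tight: 2.904 servings and 1.525 servings → $5.23.
avocado + spinach: intersection lies outside the first quadrant.
sweet potato + strawberries: intersection lies outside the first quadrant.
sweet potato + spinach with both tight: 2.36 servings and 3.73 servings → $4.69.
strawberries + spinach with both tight: 0.6796 servings and 4.99 servings → $4.46.
So the least-cost plan costs $4.46.

$4.46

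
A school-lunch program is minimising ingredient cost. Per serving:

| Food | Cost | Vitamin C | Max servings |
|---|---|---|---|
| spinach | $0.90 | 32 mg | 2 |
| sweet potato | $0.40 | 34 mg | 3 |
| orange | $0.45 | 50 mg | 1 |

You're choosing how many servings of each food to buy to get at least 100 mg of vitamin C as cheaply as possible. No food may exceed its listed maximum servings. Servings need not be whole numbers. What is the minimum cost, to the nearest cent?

Cost per mg of vitamin C: orange $0.0090, sweet potato $0.0118, spinach $0.0281.
Take 1 serving of orange: +50.0 mg vitamin C for $0.45 (total $0.45, still need 50.0 mg).
Take 1.471 servings of sweet potato: +50.0 mg vitamin C for $0.59 (total $1.04, still need 0.0 mg).
Greedy by cheapest-per-mg is optimal for a single linear constraint, so the minimum cost is $1.04.

$1.04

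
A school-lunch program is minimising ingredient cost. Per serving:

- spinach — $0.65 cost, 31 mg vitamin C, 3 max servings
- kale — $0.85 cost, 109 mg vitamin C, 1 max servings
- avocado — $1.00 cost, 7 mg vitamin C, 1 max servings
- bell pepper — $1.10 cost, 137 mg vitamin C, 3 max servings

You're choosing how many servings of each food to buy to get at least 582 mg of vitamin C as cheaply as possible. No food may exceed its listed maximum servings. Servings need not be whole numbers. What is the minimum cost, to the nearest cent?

$5.45

Cost per mg of vitamin C: kale $0.0078, bell pepper $0.0080, spinach $0.0210, avocado $0.1429.
Take 1 serving of kale: +109.0 mg vitamin C for $0.85 (total $0.85, still need 473.0 mg).
Take 3 servings of bell pepper: +411.0 mg vitamin C for $3.30 (total $4.15, still need 62.0 mg).
Take 2 servings of spinach: +62.0 mg vitamin C for $1.30 (total $5.45, still need 0.0 mg).
Filling from the cheapest source first is optimal under one linear minimum: $5.45.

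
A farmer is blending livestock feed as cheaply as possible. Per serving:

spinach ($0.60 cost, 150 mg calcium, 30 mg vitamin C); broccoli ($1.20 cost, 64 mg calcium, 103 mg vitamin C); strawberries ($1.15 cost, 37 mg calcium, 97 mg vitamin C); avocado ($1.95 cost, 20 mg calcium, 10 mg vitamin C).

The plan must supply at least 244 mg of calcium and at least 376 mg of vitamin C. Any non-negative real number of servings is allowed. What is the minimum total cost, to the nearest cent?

Check every corner: each single food scaled to meet both minima, and each pair solved so both constraints bind.
spinach only: max(244/150, 376/30) = 12.53 servings → $7.52.
broccoli only: max(244/64, 376/103) = 3.812 servings → $4.58.
strawberries only: max(244/37, 376/97) = 6.595 servings → $7.58.
avocado only: max(244/20, 376/10) = 37.6 servings → $73.32.
spinach + broccoli with both tight: 0.07894 servings and 3.627 servings → $4.40.
spinach + strawberries with both tight: 0.7259 servings and 3.652 servings → $4.64.
spinach + avocado: the both-tight solution has a negative serving — not a feasible corner.
broccoli + strawberries: the both-tight solution has a negative serving — not a feasible corner.
broccoli + avocado with both tight: 3.577 servings and 0.7521 servings → $5.76.
strawberries + avocado with both tight: 3.236 servings and 6.214 servings → $15.84.
The minimum over all feasible corners is $4.40.

$4.40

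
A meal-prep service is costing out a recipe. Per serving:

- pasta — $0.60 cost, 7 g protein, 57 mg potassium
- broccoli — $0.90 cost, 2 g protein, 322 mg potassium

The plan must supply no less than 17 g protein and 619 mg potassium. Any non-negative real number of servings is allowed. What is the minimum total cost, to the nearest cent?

$2.60

The cheapest plan sits at a corner of the feasible region — with two constraints it uses at most two foods.
pasta only: max(17/7, 619/57) = 10.86 servings → $6.52.
broccoli only: max(17/2, 619/322) = 8.5 servings → $7.65.
pasta + broccoli with both tight: 1.979 servings and 1.572 servings → $2.60.
Cheapest feasible corner: $2.60.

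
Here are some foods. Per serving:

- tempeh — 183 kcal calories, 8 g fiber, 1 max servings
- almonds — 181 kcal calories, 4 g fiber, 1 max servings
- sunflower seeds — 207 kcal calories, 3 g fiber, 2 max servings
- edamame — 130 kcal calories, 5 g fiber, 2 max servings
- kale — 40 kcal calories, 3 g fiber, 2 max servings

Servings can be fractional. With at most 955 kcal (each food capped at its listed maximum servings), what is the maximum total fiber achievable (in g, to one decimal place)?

Fiber per kcal: kale 0.075, tempeh 0.04372, edamame 0.03846, almonds 0.0221, sunflower seeds 0.01449.
Take 2 servings of kale: uses 80 kcal, +6.0 g fiber (running total 6.0 g).
Take 1 serving of tempeh: uses 183 kcal, +8.0 g fiber (running total 14.0 g).
Take 2 servings of edamame: uses 260 kcal, +10.0 g fiber (running total 24.0 g).
Take 1 serving of almonds: uses 181 kcal, +4.0 g fiber (running total 28.0 g).
Take 1.213 servings of sunflower seeds: uses 251 kcal, +3.6 g fiber (running total 31.6 g).
Greedy by best ratio exhausts the calories allowance optimally: 31.6 g.

31.6 g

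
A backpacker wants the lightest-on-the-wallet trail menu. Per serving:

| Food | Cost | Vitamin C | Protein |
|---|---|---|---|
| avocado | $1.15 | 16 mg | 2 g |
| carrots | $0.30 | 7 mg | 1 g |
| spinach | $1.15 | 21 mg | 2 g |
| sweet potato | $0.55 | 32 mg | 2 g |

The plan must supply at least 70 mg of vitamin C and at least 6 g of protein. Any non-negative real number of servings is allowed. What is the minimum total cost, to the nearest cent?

Two binding constraints pin down two serving amounts, so the optimal mix uses at most two foods. The candidates are each food alone (scaled to the tighter of vitamin C/protein) and each pair with both constraints tight.
avocado only: max(70/16, 6/2) = 4.375 servings → $5.03.
carrots only: max(70/7, 6/1) = 10 servings → $3.00.
spinach only: max(70/21, 6/2) = 3.333 servings → $3.83.
sweet potato only: max(70/32, 6/2) = 3 servings → $1.65.
avocado + carrots: the both-tight solution has a negative serving — not a feasible corner.
avocado + spinach: intersection lies outside the first quadrant.
avocado + sweet potato with both tight: 1.625 servings and 1.375 servings → $2.62.
carrots + spinach: the both-tight solution has a negative serving — not a feasible corner.
carrots + sweet potato with both tight: 2.889 servings and 1.556 servings → $1.72.
spinach + sweet potato with both tight: 2.364 servings and 0.6364 servings → $3.07.
The minimum over all feasible corners is $1.65.

$1.65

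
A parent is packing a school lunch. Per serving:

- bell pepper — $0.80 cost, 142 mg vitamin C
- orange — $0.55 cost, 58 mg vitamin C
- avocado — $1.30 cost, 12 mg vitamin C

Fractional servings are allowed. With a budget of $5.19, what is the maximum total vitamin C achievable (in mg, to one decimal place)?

Vitamin C per dollar: bell pepper 177.5, orange 105.5, avocado 9.231.
With no serving limits, spend the whole cost allowance on bell pepper: $5.19 / $0.80 × 142 mg = 921.2 mg.

921.2 mg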